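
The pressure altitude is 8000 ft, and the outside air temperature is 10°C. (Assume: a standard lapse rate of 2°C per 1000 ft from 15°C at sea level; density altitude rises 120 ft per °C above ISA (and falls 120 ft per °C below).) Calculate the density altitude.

9320 ft

ISA temperature at 8000 ft = 15 − 2 × (8000/1000) = -1°C.
ISA deviation = 10 − (-1) = +11°C.
Density altitude = 8000 + 120 × (11) = 8000 + (+1320) = 9320 ft.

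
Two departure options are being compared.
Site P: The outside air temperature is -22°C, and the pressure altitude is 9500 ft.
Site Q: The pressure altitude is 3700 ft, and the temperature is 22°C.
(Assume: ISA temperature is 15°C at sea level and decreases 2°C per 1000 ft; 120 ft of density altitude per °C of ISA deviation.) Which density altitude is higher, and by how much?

Site P: ISA temp = -4°C, deviation -18°C, DA = 9500 + 120 × (-18) = 7340 ft.
Site Q: ISA temp = 7.6°C, deviation +14.4°C, DA = 3700 + 120 × 14.4 = 5428 ft.
Site P is higher by 7340 − 5428 = 1912 ft.

Site P by 1912 ft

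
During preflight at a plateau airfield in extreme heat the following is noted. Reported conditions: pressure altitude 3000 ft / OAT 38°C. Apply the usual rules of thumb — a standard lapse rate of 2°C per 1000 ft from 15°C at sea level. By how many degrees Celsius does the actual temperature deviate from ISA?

ISA temperature at 3000 ft = 15 − 2 × (3000/1000) = 9°C.
Deviation = OAT − ISA = 38 − 9 = +29°C.

ISA+29°C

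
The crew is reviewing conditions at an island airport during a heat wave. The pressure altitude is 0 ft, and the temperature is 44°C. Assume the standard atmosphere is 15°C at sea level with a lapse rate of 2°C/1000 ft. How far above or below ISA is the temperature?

ISA+29°C

ISA temperature at 0 ft = 15 − 2 × (0/1000) = 15°C.
Deviation = OAT − ISA = 44 − 15 = +29°C.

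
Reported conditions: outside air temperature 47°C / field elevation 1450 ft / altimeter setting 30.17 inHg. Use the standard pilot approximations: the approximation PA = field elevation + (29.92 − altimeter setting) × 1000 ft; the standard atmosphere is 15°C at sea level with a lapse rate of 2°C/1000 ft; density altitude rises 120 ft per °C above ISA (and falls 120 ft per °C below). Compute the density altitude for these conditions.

Pressure altitude = 1450 + (29.92 − 30.17) × 1000 = 1450 + (-250) = 1200 ft.
ISA temperature at 1200 ft = 15 − 2 × (1200/1000) = 12.6°C.
ISA deviation = 47 − 12.6 = +34.4°C.
Density altitude = 1200 + 120 × (34.4) = 5328 ft.

5328 ft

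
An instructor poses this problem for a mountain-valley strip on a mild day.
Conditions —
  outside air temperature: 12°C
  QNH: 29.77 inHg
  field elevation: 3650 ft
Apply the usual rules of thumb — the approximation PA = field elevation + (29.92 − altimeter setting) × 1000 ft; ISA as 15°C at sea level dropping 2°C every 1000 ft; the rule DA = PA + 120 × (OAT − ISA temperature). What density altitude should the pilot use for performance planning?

4352 ft

Pressure altitude = 3650 + (29.92 − 29.77) × 1000 = 3650 + (+150) = 3800 ft.
ISA temperature at 3800 ft = 15 − 2 × (3800/1000) = 7.4°C.
ISA deviation = 12 − 7.4 = +4.6°C.
Density altitude = 3800 + 120 × (4.6) = 4352 ft.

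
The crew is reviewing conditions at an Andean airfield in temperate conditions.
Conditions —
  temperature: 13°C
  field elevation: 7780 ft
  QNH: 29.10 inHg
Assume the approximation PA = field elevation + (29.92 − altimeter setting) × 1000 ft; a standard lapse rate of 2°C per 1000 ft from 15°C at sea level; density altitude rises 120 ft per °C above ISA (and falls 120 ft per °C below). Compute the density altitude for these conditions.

10424 ft

Pressure altitude = 7780 + (29.92 − 29.10) × 1000 = 7780 + (+820) = 8600 ft.
ISA temperature at 8600 ft = 15 − 2 × (8600/1000) = -2.2°C.
ISA deviation = 13 − (-2.2) = +15.2°C.
Density altitude = 8600 + 120 × (15.2) = 10424 ft.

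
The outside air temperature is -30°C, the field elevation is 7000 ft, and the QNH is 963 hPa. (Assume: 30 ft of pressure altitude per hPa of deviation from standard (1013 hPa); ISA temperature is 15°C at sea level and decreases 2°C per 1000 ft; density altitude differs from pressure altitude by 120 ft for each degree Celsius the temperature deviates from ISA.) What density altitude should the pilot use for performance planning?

5140 ft

Pressure altitude = 7000 + (1013 − 963) × 30 = 7000 + (+1500) = 8500 ft.
ISA temperature at 8500 ft = 15 − 2 × (8500/1000) = -2°C.
ISA deviation = -30 − (-2) = -28°C.
Density altitude = 8500 + 120 × (-28) = 5140 ft.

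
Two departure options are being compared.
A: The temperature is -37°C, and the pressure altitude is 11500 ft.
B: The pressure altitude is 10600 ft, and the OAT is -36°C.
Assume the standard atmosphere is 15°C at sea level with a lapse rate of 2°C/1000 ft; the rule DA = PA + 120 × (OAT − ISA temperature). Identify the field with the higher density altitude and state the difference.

A: ISA temp = -8°C, deviation -29°C, DA = 11500 + 120 × (-29) = 8020 ft.
B: ISA temp = -6.2°C, deviation -29.8°C, DA = 10600 + 120 × (-29.8) = 7024 ft.
A is higher by 8020 − 7024 = 996 ft.

A by 996 ft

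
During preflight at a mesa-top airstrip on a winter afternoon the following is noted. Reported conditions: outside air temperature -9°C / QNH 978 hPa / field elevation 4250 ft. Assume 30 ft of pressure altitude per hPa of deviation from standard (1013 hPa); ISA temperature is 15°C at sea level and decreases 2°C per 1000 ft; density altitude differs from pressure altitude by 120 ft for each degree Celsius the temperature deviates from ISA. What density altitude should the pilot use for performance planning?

Pressure altitude = 4250 + (1013 − 978) × 30 = 4250 + (+1050) = 5300 ft.
ISA temperature at 5300 ft = 15 − 2 × (5300/1000) = 4.4°C.
ISA deviation = -9 − 4.4 = -13.4°C.
Density altitude = 5300 + 120 × (-13.4) = 3692 ft.

3692 ft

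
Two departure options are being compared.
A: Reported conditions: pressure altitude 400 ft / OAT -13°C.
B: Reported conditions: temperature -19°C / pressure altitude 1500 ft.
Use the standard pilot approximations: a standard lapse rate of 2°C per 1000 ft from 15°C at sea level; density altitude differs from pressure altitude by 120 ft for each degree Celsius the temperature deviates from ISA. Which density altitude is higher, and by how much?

B by 644 ft

A: ISA temp = 14.2°C, deviation -27.2°C, DA = 400 + 120 × (-27.2) = -2864 ft.
B: ISA temp = 12°C, deviation -31°C, DA = 1500 + 120 × (-31) = -2220 ft.
B is higher by -2220 − (-2864) = 644 ft.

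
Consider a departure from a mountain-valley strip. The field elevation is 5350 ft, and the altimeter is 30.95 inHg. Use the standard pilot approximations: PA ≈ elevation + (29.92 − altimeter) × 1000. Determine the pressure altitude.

Pressure correction = (29.92 − 30.95) × 1000 = -1030 ft.
Pressure altitude = 5350 + (-1030) = 4320 ft.

4320 ft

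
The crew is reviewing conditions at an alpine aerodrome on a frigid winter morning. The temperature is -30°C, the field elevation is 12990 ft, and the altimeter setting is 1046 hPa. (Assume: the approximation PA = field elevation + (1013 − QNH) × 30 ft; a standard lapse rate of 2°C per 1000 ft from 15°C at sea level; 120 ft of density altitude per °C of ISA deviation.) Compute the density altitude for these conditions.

9480 ft

Pressure altitude = 12990 + (1013 − 1046) × 30 = 12990 + (-990) = 12000 ft.
ISA temperature at 12000 ft = 15 − 2 × (12000/1000) = -9°C.
ISA deviation = -30 − (-9) = -21°C.
Density altitude = 12000 + 120 × (-21) = 9480 ft.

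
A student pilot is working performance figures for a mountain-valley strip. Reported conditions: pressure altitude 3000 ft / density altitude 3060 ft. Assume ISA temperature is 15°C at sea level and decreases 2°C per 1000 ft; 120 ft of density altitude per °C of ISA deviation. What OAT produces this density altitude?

Density altitude − pressure altitude = 3060 − 3000 = +60 ft.
At 120 ft/°C that is an ISA deviation of 60/120 = +0.5°C.
ISA temperature at 3000 ft = 15 − 2 × (3000/1000) = 9°C.
OAT = ISA + deviation = 9 + (+0.5) = 9.5°C.

9.5°C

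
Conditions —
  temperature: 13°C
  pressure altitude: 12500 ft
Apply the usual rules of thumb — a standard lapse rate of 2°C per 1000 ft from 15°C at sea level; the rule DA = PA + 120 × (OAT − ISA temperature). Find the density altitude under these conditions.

15260 ft

ISA temperature at 12500 ft = 15 − 2 × (12500/1000) = -10°C.
ISA deviation = 13 − (-10) = +23°C.
Density altitude = 12500 + 120 × (23) = 12500 + (+2760) = 15260 ft.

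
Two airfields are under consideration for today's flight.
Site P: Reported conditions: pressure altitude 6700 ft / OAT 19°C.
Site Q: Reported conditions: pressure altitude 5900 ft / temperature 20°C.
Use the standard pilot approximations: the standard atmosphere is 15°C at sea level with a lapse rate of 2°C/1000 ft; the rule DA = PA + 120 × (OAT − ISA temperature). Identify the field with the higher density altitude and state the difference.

Site P by 872 ft

Site P: ISA temp = 1.6°C, deviation +17.4°C, DA = 6700 + 120 × 17.4 = 8788 ft.
Site Q: ISA temp = 3.2°C, deviation +16.8°C, DA = 5900 + 120 × 16.8 = 7916 ft.
Site P is higher by 8788 − 7916 = 872 ft.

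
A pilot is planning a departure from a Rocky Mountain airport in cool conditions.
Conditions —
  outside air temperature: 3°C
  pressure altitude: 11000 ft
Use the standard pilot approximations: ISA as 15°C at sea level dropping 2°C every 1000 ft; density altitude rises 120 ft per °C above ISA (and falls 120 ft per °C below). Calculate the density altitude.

ISA temperature at 11000 ft = 15 − 2 × (11000/1000) = -7°C.
ISA deviation = 3 − (-7) = +10°C.
Density altitude = 11000 + 120 × (10) = 11000 + (+1200) = 12200 ft.

12200 ft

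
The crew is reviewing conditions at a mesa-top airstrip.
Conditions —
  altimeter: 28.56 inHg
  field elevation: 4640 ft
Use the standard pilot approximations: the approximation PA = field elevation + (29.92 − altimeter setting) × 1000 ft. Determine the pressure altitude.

6000 ft

Pressure correction = (29.92 − 28.56) × 1000 = +1360 ft.
Pressure altitude = 4640 + (+1360) = 6000 ft.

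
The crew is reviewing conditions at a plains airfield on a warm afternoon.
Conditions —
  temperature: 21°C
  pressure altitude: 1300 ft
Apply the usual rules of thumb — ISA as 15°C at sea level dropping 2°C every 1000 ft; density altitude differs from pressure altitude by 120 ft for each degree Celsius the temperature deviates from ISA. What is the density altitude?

2332 ft

ISA temperature at 1300 ft = 15 − 2 × (1300/1000) = 12.4°C.
ISA deviation = 21 − 12.4 = +8.6°C.
Density altitude = 1300 + 120 × (8.6) = 1300 + (+1032) = 2332 ft.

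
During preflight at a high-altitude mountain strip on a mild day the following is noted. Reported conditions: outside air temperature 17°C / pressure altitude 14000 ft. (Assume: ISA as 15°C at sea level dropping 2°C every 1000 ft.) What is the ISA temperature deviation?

ISA+30°C

ISA temperature at 14000 ft = 15 − 2 × (14000/1000) = -13°C.
Deviation = OAT − ISA = 17 − (-13) = +30°C.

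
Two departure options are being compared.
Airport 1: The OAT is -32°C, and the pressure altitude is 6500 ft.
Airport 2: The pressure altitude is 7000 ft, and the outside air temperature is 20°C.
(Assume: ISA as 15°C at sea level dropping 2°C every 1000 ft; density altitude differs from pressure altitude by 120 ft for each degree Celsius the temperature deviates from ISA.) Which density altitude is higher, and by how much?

Airport 2 by 6860 ft

Airport 1: ISA temp = 2°C, deviation -34°C, DA = 6500 + 120 × (-34) = 2420 ft.
Airport 2: ISA temp = 1°C, deviation +19°C, DA = 7000 + 120 × 19 = 9280 ft.
Airport 2 is higher by 9280 − 2420 = 6860 ft.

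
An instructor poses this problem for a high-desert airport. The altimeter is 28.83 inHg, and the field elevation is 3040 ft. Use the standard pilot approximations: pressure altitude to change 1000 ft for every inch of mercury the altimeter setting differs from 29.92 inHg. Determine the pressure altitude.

Pressure correction = (29.92 − 28.83) × 1000 = +1090 ft.
Pressure altitude = 3040 + (+1090) = 4130 ft.

4130 ft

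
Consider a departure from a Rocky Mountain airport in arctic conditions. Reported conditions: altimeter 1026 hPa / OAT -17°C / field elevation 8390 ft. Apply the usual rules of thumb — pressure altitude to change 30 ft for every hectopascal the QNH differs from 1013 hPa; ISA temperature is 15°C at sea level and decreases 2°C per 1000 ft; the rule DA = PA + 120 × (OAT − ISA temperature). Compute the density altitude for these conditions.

6080 ft

Pressure altitude = 8390 + (1013 − 1026) × 30 = 8390 + (-390) = 8000 ft.
ISA temperature at 8000 ft = 15 − 2 × (8000/1000) = -1°C.
ISA deviation = -17 − (-1) = -16°C.
Density altitude = 8000 + 120 × (-16) = 6080 ft.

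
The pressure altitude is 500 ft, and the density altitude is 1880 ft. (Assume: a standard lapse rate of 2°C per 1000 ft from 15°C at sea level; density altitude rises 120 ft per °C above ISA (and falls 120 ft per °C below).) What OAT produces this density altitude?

Density altitude − pressure altitude = 1880 − 500 = +1380 ft.
At 120 ft/°C that is an ISA deviation of 1380/120 = +11.5°C.
ISA temperature at 500 ft = 15 − 2 × (500/1000) = 14°C.
OAT = ISA + deviation = 14 + (+11.5) = 25.5°C.

25.5°C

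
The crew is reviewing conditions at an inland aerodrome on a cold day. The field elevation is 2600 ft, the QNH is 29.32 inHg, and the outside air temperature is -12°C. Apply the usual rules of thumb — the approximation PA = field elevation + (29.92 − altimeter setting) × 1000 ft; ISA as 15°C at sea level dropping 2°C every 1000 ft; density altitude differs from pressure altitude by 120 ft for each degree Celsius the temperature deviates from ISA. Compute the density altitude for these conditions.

Pressure altitude = 2600 + (29.92 − 29.32) × 1000 = 2600 + (+600) = 3200 ft.
ISA temperature at 3200 ft = 15 − 2 × (3200/1000) = 8.6°C.
ISA deviation = -12 − 8.6 = -20.6°C.
Density altitude = 3200 + 120 × (-20.6) = 728 ft.

728 ft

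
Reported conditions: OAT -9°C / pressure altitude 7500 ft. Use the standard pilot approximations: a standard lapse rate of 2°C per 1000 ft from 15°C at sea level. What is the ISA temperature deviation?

ISA temperature at 7500 ft = 15 − 2 × (7500/1000) = 0°C.
Deviation = OAT − ISA = -9 − 0 = -9°C.

ISA-9°C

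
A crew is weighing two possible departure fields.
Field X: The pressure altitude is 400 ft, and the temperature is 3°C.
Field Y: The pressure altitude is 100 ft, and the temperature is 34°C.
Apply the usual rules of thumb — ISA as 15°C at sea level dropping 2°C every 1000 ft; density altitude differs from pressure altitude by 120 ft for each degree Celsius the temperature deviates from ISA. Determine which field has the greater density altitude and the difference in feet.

Field Y by 3348 ft

Field X: ISA temp = 14.2°C, deviation -11.2°C, DA = 400 + 120 × (-11.2) = -944 ft.
Field Y: ISA temp = 14.8°C, deviation +19.2°C, DA = 100 + 120 × 19.2 = 2404 ft.
Field Y is higher by 2404 − (-944) = 3348 ft.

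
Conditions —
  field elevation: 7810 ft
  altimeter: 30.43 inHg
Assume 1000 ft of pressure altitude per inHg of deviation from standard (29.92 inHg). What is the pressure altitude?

Pressure correction = (29.92 − 30.43) × 1000 = -510 ft.
Pressure altitude = 7810 + (-510) = 7300 ft.

7300 ft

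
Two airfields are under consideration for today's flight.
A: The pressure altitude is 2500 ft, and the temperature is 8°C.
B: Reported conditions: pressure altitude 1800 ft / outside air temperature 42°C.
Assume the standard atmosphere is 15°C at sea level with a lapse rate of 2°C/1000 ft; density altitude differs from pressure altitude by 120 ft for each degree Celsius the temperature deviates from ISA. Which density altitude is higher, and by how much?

B by 3212 ft

A: ISA temp = 10°C, deviation -2°C, DA = 2500 + 120 × (-2) = 2260 ft.
B: ISA temp = 11.4°C, deviation +30.6°C, DA = 1800 + 120 × 30.6 = 5472 ft.
B is higher by 5472 − 2260 = 3212 ft.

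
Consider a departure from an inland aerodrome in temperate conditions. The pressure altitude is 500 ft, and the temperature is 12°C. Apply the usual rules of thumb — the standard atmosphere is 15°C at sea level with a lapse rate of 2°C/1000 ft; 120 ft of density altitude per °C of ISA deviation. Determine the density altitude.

ISA temperature at 500 ft = 15 − 2 × (500/1000) = 14°C.
ISA deviation = 12 − 14 = -2°C.
Density altitude = 500 + 120 × (-2) = 500 + (-240) = 260 ft.

260 ft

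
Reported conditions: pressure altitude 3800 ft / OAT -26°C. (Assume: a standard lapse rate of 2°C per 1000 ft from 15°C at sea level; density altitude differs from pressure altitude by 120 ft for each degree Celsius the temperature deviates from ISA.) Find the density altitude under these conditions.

-208 ft

ISA temperature at 3800 ft = 15 − 2 × (3800/1000) = 7.4°C.
ISA deviation = -26 − 7.4 = -33.4°C.
Density altitude = 3800 + 120 × (-33.4) = 3800 + (-4008) = -208 ft.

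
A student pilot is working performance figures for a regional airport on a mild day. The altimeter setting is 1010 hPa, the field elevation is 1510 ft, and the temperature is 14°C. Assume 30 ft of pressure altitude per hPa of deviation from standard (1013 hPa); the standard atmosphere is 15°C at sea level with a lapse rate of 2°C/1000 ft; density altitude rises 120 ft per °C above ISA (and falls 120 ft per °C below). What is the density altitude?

Pressure altitude = 1510 + (1013 − 1010) × 30 = 1510 + (+90) = 1600 ft.
ISA temperature at 1600 ft = 15 − 2 × (1600/1000) = 11.8°C.
ISA deviation = 14 − 11.8 = +2.2°C.
Density altitude = 1600 + 120 × (2.2) = 1864 ft.

1864 ft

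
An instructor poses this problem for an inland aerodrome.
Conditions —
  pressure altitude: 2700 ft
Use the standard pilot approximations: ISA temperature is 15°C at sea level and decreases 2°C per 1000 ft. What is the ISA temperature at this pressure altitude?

ISA temperature = 15 − 2 × (2700/1000) = 15 − 5.4 = 9.6°C.

9.6°C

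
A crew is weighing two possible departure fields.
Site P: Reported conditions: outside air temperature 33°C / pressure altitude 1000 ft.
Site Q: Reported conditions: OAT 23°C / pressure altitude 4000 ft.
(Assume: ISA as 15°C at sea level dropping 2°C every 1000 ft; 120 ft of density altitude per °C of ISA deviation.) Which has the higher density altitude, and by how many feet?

Site P: ISA temp = 13°C, deviation +20°C, DA = 1000 + 120 × 20 = 3400 ft.
Site Q: ISA temp = 7°C, deviation +16°C, DA = 4000 + 120 × 16 = 5920 ft.
Site Q is higher by 5920 − 3400 = 2520 ft.

Site Q by 2520 ft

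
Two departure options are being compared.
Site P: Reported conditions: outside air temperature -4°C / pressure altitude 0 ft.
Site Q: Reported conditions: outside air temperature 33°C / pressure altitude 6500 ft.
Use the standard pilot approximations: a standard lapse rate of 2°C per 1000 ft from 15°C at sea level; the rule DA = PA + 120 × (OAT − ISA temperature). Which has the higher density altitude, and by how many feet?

Site Q by 12500 ft

Site P: ISA temp = 15°C, deviation -19°C, DA = 0 + 120 × (-19) = -2280 ft.
Site Q: ISA temp = 2°C, deviation +31°C, DA = 6500 + 120 × 31 = 10220 ft.
Site Q is higher by 10220 − (-2280) = 12500 ft.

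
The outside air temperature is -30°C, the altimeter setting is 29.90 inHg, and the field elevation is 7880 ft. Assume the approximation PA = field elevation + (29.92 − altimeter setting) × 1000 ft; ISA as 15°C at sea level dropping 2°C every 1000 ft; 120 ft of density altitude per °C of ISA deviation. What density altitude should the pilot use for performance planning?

Pressure altitude = 7880 + (29.92 − 29.90) × 1000 = 7880 + (+20) = 7900 ft.
ISA temperature at 7900 ft = 15 − 2 × (7900/1000) = -0.8°C.
ISA deviation = -30 − (-0.8) = -29.2°C.
Density altitude = 7900 + 120 × (-29.2) = 4396 ft.

4396 ft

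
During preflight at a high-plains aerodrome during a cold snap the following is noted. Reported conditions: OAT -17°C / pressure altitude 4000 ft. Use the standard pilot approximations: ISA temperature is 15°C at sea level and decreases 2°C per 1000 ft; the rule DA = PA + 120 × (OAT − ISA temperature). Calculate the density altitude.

1120 ft

ISA temperature at 4000 ft = 15 − 2 × (4000/1000) = 7°C.
ISA deviation = -17 − 7 = -24°C.
Density altitude = 4000 + 120 × (-24) = 4000 + (-2880) = 1120 ft.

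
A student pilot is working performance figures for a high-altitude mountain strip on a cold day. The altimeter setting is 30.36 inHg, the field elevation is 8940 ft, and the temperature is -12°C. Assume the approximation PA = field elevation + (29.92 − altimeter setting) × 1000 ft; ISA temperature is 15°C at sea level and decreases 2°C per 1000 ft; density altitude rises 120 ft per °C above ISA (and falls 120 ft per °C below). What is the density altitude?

7300 ft

Pressure altitude = 8940 + (29.92 − 30.36) × 1000 = 8940 + (-440) = 8500 ft.
ISA temperature at 8500 ft = 15 − 2 × (8500/1000) = -2°C.
ISA deviation = -12 − (-2) = -10°C.
Density altitude = 8500 + 120 × (-10) = 7300 ft.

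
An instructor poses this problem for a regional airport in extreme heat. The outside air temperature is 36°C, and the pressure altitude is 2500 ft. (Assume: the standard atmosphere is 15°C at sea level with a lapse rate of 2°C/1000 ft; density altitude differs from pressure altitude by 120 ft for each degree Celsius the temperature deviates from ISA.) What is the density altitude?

5620 ft

ISA temperature at 2500 ft = 15 − 2 × (2500/1000) = 10°C.
ISA deviation = 36 − 10 = +26°C.
Density altitude = 2500 + 120 × (26) = 2500 + (+3120) = 5620 ft.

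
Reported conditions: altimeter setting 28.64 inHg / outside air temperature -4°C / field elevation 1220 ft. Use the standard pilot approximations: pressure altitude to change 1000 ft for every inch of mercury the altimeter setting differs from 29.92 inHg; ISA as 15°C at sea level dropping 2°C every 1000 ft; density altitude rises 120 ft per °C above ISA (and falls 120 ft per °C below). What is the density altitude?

820 ft

Pressure altitude = 1220 + (29.92 − 28.64) × 1000 = 1220 + (+1280) = 2500 ft.
ISA temperature at 2500 ft = 15 − 2 × (2500/1000) = 10°C.
ISA deviation = -4 − 10 = -14°C.
Density altitude = 2500 + 120 × (-14) = 820 ft.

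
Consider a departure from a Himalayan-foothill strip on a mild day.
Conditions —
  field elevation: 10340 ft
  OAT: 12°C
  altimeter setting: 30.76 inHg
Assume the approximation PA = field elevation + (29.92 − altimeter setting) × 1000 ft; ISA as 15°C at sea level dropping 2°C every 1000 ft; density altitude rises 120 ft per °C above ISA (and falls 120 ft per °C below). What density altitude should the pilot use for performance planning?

11420 ft

Pressure altitude = 10340 + (29.92 − 30.76) × 1000 = 10340 + (-840) = 9500 ft.
ISA temperature at 9500 ft = 15 − 2 × (9500/1000) = -4°C.
ISA deviation = 12 − (-4) = +16°C.
Density altitude = 9500 + 120 × (16) = 11420 ft.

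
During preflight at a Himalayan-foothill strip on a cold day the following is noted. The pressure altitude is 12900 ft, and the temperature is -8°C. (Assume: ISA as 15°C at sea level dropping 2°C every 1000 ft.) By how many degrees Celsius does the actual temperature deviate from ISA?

ISA temperature at 12900 ft = 15 − 2 × (12900/1000) = -10.8°C.
Deviation = OAT − ISA = -8 − (-10.8) = +2.8°C.

ISA+2.8°C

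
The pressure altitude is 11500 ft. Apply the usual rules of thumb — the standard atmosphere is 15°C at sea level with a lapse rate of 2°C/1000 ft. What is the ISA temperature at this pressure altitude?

-8°C

ISA temperature = 15 − 2 × (11500/1000) = 15 − 23 = -8°C.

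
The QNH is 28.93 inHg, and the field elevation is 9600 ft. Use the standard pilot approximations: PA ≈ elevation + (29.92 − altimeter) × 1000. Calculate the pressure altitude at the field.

Pressure correction = (29.92 − 28.93) × 1000 = +990 ft.
Pressure altitude = 9600 + (+990) = 10590 ft.

10590 ft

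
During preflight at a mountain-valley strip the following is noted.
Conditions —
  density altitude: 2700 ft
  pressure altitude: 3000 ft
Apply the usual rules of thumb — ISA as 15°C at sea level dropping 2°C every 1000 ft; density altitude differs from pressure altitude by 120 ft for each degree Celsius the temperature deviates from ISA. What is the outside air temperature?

Density altitude − pressure altitude = 2700 − 3000 = -300 ft.
At 120 ft/°C that is an ISA deviation of -300/120 = -2.5°C.
ISA temperature at 3000 ft = 15 − 2 × (3000/1000) = 9°C.
OAT = ISA + deviation = 9 + (-2.5) = 6.5°C.

6.5°C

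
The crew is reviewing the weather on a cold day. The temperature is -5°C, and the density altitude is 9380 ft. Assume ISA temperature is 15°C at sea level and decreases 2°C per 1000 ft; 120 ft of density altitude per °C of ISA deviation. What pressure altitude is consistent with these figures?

9500 ft

DA = PA + 120 × (OAT − (15 − 2·PA/1000)) = PA + 120·OAT − 1800 + 0.24·PA = 1.24·PA + 120·OAT − 1800.
So 1.24·PA = 9380 − 120 × (-5) + 1800 = 11780.
PA = 11780 / 1.24 = 9500 ft.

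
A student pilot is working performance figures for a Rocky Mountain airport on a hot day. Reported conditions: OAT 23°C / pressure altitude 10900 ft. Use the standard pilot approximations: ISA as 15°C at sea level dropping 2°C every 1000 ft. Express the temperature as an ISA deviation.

ISA+29.8°C

ISA temperature at 10900 ft = 15 − 2 × (10900/1000) = -6.8°C.
Deviation = OAT − ISA = 23 − (-6.8) = +29.8°C.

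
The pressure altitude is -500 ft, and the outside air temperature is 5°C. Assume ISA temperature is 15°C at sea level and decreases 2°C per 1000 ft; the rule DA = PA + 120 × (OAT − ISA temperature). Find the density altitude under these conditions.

-1820 ft

ISA temperature at -500 ft = 15 − 2 × (-500/1000) = 16°C.
ISA deviation = 5 − 16 = -11°C.
Density altitude = -500 + 120 × (-11) = -500 + (-1320) = -1820 ft.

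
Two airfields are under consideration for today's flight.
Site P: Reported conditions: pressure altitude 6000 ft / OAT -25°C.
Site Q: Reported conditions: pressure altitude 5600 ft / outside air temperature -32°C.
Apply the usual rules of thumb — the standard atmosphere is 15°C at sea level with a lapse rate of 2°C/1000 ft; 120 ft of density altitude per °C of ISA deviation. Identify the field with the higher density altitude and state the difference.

Site P: ISA temp = 3°C, deviation -28°C, DA = 6000 + 120 × (-28) = 2640 ft.
Site Q: ISA temp = 3.8°C, deviation -35.8°C, DA = 5600 + 120 × (-35.8) = 1304 ft.
Site P is higher by 2640 − 1304 = 1336 ft.

Site P by 1336 ft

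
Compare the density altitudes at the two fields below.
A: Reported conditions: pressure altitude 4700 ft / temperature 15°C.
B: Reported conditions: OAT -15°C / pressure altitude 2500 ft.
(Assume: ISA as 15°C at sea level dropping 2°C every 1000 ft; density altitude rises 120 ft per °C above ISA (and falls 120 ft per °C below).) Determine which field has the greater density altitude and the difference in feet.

A: ISA temp = 5.6°C, deviation +9.4°C, DA = 4700 + 120 × 9.4 = 5828 ft.
B: ISA temp = 10°C, deviation -25°C, DA = 2500 + 120 × (-25) = -500 ft.
A is higher by 5828 − (-500) = 6328 ft.

A by 6328 ft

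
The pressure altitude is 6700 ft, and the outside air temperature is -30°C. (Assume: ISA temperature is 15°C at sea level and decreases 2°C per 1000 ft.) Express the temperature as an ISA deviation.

ISA temperature at 6700 ft = 15 − 2 × (6700/1000) = 1.6°C.
Deviation = OAT − ISA = -30 − 1.6 = -31.6°C.

ISA-31.6°C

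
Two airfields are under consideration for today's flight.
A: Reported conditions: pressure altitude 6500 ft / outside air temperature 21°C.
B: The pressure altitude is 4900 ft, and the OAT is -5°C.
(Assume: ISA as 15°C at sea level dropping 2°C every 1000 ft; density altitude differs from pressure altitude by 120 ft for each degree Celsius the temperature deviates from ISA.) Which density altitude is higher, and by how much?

A by 5104 ft

A: ISA temp = 2°C, deviation +19°C, DA = 6500 + 120 × 19 = 8780 ft.
B: ISA temp = 5.2°C, deviation -10.2°C, DA = 4900 + 120 × (-10.2) = 3676 ft.
A is higher by 8780 − 3676 = 5104 ft.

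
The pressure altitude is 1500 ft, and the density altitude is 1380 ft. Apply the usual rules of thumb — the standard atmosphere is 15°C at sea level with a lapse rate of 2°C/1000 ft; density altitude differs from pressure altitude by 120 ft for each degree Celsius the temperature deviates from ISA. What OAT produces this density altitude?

Density altitude − pressure altitude = 1380 − 1500 = -120 ft.
At 120 ft/°C that is an ISA deviation of -120/120 = -1°C.
ISA temperature at 1500 ft = 15 − 2 × (1500/1000) = 12°C.
OAT = ISA + deviation = 12 + (-1) = 11°C.

11°C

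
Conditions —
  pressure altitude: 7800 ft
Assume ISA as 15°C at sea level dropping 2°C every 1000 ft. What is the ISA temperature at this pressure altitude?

-0.6°C

ISA temperature = 15 − 2 × (7800/1000) = 15 − 15.6 = -0.6°C.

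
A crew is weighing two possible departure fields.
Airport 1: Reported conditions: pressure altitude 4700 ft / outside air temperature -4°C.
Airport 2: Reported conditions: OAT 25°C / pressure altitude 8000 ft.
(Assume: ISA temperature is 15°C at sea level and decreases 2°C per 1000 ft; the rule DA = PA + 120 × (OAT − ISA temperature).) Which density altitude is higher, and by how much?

Airport 2 by 7572 ft

Airport 1: ISA temp = 5.6°C, deviation -9.6°C, DA = 4700 + 120 × (-9.6) = 3548 ft.
Airport 2: ISA temp = -1°C, deviation +26°C, DA = 8000 + 120 × 26 = 11120 ft.
Airport 2 is higher by 11120 − 3548 = 7572 ft.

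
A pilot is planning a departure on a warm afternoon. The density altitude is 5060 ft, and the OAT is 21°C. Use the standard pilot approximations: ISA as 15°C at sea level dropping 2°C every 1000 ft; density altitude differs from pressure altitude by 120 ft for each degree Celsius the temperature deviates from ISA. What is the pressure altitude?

DA = PA + 120 × (OAT − (15 − 2·PA/1000)) = PA + 120·OAT − 1800 + 0.24·PA = 1.24·PA + 120·OAT − 1800.
So 1.24·PA = 5060 − 120 × 21 + 1800 = 4340.
PA = 4340 / 1.24 = 3500 ft.

3500 ft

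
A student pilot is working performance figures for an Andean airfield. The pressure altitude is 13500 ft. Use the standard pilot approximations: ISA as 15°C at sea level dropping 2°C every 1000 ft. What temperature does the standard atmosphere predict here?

ISA temperature = 15 − 2 × (13500/1000) = 15 − 27 = -12°C.

-12°C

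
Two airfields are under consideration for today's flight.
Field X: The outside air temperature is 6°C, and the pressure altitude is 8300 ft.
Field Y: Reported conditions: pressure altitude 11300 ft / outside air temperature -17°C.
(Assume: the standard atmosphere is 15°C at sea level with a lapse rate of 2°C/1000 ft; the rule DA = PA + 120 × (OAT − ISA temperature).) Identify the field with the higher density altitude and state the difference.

Field X: ISA temp = -1.6°C, deviation +7.6°C, DA = 8300 + 120 × 7.6 = 9212 ft.
Field Y: ISA temp = -7.6°C, deviation -9.4°C, DA = 11300 + 120 × (-9.4) = 10172 ft.
Field Y is higher by 10172 − 9212 = 960 ft.

Field Y by 960 ft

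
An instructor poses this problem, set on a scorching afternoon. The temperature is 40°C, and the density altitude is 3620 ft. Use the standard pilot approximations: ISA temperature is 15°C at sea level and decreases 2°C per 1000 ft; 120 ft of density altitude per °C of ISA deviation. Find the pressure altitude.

500 ft

DA = PA + 120 × (OAT − (15 − 2·PA/1000)) = PA + 120·OAT − 1800 + 0.24·PA = 1.24·PA + 120·OAT − 1800.
So 1.24·PA = 3620 − 120 × 40 + 1800 = 620.
PA = 620 / 1.24 = 500 ft.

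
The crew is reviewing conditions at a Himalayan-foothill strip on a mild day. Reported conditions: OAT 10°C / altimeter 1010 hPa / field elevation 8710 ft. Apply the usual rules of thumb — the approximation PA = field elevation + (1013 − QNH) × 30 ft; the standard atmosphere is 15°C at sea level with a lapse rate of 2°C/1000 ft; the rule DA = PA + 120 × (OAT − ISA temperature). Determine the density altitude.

10312 ft

Pressure altitude = 8710 + (1013 − 1010) × 30 = 8710 + (+90) = 8800 ft.
ISA temperature at 8800 ft = 15 − 2 × (8800/1000) = -2.6°C.
ISA deviation = 10 − (-2.6) = +12.6°C.
Density altitude = 8800 + 120 × (12.6) = 10312 ft.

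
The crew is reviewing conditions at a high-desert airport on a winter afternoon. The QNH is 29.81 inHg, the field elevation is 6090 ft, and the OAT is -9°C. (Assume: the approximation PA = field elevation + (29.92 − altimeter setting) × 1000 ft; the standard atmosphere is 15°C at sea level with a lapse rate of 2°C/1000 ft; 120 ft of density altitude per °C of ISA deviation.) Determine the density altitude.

4808 ft

Pressure altitude = 6090 + (29.92 − 29.81) × 1000 = 6090 + (+110) = 6200 ft.
ISA temperature at 6200 ft = 15 − 2 × (6200/1000) = 2.6°C.
ISA deviation = -9 − 2.6 = -11.6°C.
Density altitude = 6200 + 120 × (-11.6) = 4808 ft.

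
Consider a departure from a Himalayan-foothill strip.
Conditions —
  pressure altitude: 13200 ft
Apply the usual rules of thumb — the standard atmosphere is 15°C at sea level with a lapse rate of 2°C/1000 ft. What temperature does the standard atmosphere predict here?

ISA temperature = 15 − 2 × (13200/1000) = 15 − 26.4 = -11.4°C.

-11.4°C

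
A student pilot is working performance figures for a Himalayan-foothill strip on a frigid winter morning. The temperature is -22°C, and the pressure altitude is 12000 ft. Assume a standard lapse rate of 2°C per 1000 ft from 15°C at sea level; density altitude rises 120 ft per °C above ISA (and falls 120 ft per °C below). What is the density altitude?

ISA temperature at 12000 ft = 15 − 2 × (12000/1000) = -9°C.
ISA deviation = -22 − (-9) = -13°C.
Density altitude = 12000 + 120 × (-13) = 12000 + (-1560) = 10440 ft.

10440 ft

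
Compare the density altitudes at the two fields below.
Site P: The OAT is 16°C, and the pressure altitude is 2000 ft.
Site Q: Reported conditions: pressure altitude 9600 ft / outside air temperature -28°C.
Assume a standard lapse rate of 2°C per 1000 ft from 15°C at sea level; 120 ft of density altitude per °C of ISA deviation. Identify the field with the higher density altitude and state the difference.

Site Q by 4144 ft

Site P: ISA temp = 11°C, deviation +5°C, DA = 2000 + 120 × 5 = 2600 ft.
Site Q: ISA temp = -4.2°C, deviation -23.8°C, DA = 9600 + 120 × (-23.8) = 6744 ft.
Site Q is higher by 6744 − 2600 = 4144 ft.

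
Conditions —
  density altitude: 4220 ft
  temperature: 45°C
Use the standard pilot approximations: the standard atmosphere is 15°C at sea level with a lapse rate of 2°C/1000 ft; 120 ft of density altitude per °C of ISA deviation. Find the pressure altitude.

500 ft

DA = PA + 120 × (OAT − (15 − 2·PA/1000)) = PA + 120·OAT − 1800 + 0.24·PA = 1.24·PA + 120·OAT − 1800.
So 1.24·PA = 4220 − 120 × 45 + 1800 = 620.
PA = 620 / 1.24 = 500 ft.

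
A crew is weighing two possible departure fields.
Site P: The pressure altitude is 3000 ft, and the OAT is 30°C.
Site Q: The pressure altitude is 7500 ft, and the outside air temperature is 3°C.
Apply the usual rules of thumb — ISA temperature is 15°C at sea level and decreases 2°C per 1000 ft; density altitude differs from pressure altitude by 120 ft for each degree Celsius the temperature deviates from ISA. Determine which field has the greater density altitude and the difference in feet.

Site P: ISA temp = 9°C, deviation +21°C, DA = 3000 + 120 × 21 = 5520 ft.
Site Q: ISA temp = 0°C, deviation +3°C, DA = 7500 + 120 × 3 = 7860 ft.
Site Q is higher by 7860 − 5520 = 2340 ft.

Site Q by 2340 ft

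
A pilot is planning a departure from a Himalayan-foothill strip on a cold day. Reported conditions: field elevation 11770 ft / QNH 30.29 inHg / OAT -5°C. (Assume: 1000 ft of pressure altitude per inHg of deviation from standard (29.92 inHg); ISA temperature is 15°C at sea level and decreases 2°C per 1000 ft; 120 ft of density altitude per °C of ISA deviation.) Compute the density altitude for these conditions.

Pressure altitude = 11770 + (29.92 − 30.29) × 1000 = 11770 + (-370) = 11400 ft.
ISA temperature at 11400 ft = 15 − 2 × (11400/1000) = -7.8°C.
ISA deviation = -5 − (-7.8) = +2.8°C.
Density altitude = 11400 + 120 × (2.8) = 11736 ft.

11736 ft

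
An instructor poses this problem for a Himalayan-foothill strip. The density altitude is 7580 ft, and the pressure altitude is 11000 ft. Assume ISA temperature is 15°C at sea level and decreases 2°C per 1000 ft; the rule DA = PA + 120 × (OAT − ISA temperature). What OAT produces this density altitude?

-35.5°C

Density altitude − pressure altitude = 7580 − 11000 = -3420 ft.
At 120 ft/°C that is an ISA deviation of -3420/120 = -28.5°C.
ISA temperature at 11000 ft = 15 − 2 × (11000/1000) = -7°C.
OAT = ISA + deviation = -7 + (-28.5) = -35.5°C.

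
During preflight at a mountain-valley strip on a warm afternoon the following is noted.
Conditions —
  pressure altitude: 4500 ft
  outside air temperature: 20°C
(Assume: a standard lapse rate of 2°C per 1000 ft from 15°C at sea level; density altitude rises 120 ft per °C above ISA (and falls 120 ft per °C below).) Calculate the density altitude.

ISA temperature at 4500 ft = 15 − 2 × (4500/1000) = 6°C.
ISA deviation = 20 − 6 = +14°C.
Density altitude = 4500 + 120 × (14) = 4500 + (+1680) = 6180 ft.

6180 ft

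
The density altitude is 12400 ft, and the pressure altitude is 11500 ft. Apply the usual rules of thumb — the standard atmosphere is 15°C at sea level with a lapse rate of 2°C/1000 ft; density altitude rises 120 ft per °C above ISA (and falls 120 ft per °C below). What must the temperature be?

-0.5°C

Density altitude − pressure altitude = 12400 − 11500 = +900 ft.
At 120 ft/°C that is an ISA deviation of 900/120 = +7.5°C.
ISA temperature at 11500 ft = 15 − 2 × (11500/1000) = -8°C.
OAT = ISA + deviation = -8 + (+7.5) = -0.5°C.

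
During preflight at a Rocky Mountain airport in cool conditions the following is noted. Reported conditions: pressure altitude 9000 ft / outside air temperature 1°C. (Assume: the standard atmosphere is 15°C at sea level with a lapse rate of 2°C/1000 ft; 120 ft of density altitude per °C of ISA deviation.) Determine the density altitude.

ISA temperature at 9000 ft = 15 − 2 × (9000/1000) = -3°C.
ISA deviation = 1 − (-3) = +4°C.
Density altitude = 9000 + 120 × (4) = 9000 + (+480) = 9480 ft.

9480 ft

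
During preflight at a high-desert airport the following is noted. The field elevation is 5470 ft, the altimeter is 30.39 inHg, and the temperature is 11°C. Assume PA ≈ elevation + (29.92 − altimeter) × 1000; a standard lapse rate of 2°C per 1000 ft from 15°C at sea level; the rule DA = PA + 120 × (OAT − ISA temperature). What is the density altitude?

5720 ft

Pressure altitude = 5470 + (29.92 − 30.39) × 1000 = 5470 + (-470) = 5000 ft.
ISA temperature at 5000 ft = 15 − 2 × (5000/1000) = 5°C.
ISA deviation = 11 − 5 = +6°C.
Density altitude = 5000 + 120 × (6) = 5720 ft.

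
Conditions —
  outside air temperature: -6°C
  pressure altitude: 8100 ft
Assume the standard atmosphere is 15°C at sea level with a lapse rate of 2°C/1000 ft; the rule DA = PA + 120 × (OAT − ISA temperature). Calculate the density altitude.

ISA temperature at 8100 ft = 15 − 2 × (8100/1000) = -1.2°C.
ISA deviation = -6 − (-1.2) = -4.8°C.
Density altitude = 8100 + 120 × (-4.8) = 8100 + (-576) = 7524 ft.

7524 ft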